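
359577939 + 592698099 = 952276038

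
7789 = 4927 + 2862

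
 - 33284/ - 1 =33284/1 = 33284.00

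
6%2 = 0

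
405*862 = 349110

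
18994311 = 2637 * 7203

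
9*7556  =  68004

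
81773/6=13628 + 5/6 = 13628.83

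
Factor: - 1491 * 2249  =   - 3353259=-3^1*7^1*13^1 * 71^1*173^1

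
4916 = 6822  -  1906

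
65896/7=9413 + 5/7=9413.71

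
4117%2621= 1496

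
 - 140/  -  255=28/51 = 0.55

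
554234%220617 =113000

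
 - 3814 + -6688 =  - 10502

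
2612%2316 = 296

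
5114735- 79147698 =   -  74032963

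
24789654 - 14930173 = 9859481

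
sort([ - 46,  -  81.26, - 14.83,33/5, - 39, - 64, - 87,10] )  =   [ - 87,-81.26, - 64, - 46, - 39, - 14.83,33/5,10]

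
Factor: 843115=5^1*7^1*13^1*17^1*109^1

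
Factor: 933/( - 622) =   -  2^( - 1 )*3^1 = -  3/2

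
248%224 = 24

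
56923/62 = 56923/62 = 918.11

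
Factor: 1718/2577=2/3 = 2^1*3^( - 1)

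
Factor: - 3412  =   - 2^2 * 853^1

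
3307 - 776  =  2531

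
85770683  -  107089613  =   - 21318930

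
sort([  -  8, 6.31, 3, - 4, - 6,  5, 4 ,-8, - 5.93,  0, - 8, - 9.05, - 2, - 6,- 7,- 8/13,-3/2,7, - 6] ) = [ - 9.05, - 8, - 8,-8, - 7, - 6,-6 , - 6,-5.93  ,-4, -2, - 3/2,-8/13,0, 3, 4,5,  6.31, 7]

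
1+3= 4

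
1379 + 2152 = 3531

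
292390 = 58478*5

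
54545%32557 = 21988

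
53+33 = 86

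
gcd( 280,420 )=140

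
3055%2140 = 915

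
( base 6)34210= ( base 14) 1A90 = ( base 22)9lc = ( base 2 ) 1001011011110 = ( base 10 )4830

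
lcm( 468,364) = 3276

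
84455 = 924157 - 839702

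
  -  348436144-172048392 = -520484536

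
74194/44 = 1686 + 5/22=1686.23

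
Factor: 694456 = 2^3 *7^1*12401^1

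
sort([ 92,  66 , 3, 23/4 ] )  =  [3, 23/4, 66,92 ]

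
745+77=822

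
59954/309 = 59954/309 = 194.03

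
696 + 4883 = 5579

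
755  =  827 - 72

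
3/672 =1/224 = 0.00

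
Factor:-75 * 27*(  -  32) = 64800 = 2^5*3^4 * 5^2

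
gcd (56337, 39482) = 1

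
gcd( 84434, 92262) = 2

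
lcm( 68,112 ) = 1904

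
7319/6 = 7319/6 = 1219.83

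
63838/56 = 31919/28 = 1139.96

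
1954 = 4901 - 2947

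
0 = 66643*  0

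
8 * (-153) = -1224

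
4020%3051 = 969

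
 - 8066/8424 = -1 + 179/4212  =  -0.96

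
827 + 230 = 1057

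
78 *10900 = 850200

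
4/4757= 4/4757 = 0.00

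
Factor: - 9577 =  - 61^1*157^1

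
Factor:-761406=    - 2^1*3^1*19^1*6679^1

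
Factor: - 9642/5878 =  - 4821/2939=- 3^1  *1607^1 * 2939^(  -  1 ) 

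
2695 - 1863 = 832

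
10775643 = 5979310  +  4796333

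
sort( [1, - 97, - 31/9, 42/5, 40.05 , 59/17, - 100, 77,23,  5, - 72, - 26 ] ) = [ - 100, - 97, - 72, - 26, - 31/9, 1,59/17, 5, 42/5, 23, 40.05,77 ] 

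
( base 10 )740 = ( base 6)3232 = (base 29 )PF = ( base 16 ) 2E4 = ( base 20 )1h0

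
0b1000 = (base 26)8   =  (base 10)8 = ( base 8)10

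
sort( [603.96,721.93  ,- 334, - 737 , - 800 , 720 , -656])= [-800, - 737, - 656, -334, 603.96, 720, 721.93]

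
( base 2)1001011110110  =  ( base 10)4854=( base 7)20103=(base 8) 11366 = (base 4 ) 1023312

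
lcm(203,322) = 9338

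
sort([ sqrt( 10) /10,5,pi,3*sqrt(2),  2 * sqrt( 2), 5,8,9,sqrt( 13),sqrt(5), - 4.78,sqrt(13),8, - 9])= [-9, - 4.78, sqrt( 10) /10,sqrt( 5 ),2*sqrt( 2), pi,sqrt (13 ), sqrt( 13),3*sqrt( 2 ),5,5, 8,8, 9 ] 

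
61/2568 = 61/2568=0.02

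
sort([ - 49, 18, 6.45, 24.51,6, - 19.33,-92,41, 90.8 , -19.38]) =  [ - 92, -49, - 19.38,- 19.33 , 6, 6.45,  18, 24.51, 41,90.8 ]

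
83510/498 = 41755/249  =  167.69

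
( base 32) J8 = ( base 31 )jr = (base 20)1ag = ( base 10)616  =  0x268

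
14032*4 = 56128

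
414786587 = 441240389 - 26453802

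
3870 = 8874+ - 5004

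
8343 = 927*9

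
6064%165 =124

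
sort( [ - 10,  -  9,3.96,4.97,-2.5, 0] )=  [-10,-9,-2.5,0,3.96,  4.97]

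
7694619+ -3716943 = 3977676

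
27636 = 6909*4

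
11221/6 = 1870 + 1/6=1870.17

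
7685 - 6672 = 1013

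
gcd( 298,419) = 1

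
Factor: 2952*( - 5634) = - 2^4*3^4*41^1*313^1 = - 16631568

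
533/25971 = 533/25971 = 0.02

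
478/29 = 16 + 14/29 = 16.48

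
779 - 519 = 260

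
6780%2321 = 2138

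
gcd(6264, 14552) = 8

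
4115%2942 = 1173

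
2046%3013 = 2046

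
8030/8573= 8030/8573 = 0.94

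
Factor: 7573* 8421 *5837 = 3^1*7^1  *  13^1 * 401^1 * 449^1 * 7573^1  =  372238524021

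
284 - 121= 163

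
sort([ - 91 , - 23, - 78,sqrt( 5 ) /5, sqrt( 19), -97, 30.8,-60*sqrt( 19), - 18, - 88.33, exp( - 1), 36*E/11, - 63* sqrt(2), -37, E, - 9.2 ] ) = [ - 60*sqrt(19), -97, - 91, - 63*sqrt( 2 ),-88.33,-78, - 37, - 23, - 18,-9.2,exp(- 1 ) , sqrt( 5)/5 , E , sqrt( 19), 36*E/11, 30.8]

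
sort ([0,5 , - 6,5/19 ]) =[ - 6,0,5/19,  5]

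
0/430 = 0=0.00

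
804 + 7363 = 8167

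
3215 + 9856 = 13071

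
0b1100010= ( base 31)35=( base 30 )38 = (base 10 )98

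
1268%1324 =1268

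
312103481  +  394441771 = 706545252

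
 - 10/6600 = -1/660 = - 0.00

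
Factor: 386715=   3^1*5^1*7^1*29^1*127^1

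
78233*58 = 4537514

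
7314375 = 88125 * 83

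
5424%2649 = 126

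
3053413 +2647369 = 5700782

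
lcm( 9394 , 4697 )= 9394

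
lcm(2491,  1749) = 82203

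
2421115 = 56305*43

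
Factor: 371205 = 3^2*5^1*73^1*113^1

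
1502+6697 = 8199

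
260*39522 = 10275720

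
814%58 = 2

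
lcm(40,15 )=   120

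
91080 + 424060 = 515140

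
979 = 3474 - 2495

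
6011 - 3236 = 2775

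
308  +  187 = 495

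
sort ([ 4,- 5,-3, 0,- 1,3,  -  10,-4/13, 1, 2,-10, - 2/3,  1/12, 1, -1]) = [ - 10 , - 10, - 5 ,-3, - 1,-1,-2/3, - 4/13, 0  ,  1/12, 1, 1,2,  3,  4]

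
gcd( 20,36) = 4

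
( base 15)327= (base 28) PC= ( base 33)LJ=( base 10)712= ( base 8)1310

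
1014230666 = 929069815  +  85160851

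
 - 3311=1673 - 4984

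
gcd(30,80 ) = 10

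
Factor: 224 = 2^5*7^1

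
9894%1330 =584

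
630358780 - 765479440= - 135120660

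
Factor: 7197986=2^1*197^1 * 18269^1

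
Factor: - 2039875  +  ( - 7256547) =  - 2^1*41^1*113371^1 = - 9296422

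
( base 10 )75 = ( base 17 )47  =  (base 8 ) 113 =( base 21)3C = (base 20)3f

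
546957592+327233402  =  874190994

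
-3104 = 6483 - 9587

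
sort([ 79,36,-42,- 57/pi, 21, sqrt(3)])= [ -42 , - 57/pi,sqrt(3),  21,36, 79] 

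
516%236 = 44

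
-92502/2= -46251= - 46251.00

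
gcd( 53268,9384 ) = 276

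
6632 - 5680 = 952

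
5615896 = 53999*104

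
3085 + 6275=9360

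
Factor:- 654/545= - 2^1* 3^1*5^(-1) = - 6/5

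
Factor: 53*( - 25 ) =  - 1325 =- 5^2*53^1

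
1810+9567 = 11377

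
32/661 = 32/661 = 0.05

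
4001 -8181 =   -  4180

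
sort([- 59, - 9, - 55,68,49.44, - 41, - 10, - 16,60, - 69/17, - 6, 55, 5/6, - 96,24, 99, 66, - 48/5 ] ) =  [ - 96, - 59, - 55, - 41, - 16, - 10, - 48/5,-9, - 6,-69/17,5/6, 24, 49.44, 55,60,  66,  68, 99]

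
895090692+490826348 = 1385917040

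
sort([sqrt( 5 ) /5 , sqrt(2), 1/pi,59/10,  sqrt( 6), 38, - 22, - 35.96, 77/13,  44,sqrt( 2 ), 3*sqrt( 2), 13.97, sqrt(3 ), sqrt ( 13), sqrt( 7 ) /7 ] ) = [ - 35.96, - 22 , 1/pi, sqrt(7 )/7, sqrt(5)/5, sqrt(2 ), sqrt(2), sqrt(3 ), sqrt( 6), sqrt( 13) , 3*sqrt (2),59/10, 77/13, 13.97, 38,44 ]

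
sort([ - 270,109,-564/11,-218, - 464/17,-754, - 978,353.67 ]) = [ - 978, - 754,-270,-218, - 564/11,-464/17,109,353.67 ]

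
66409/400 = 66409/400= 166.02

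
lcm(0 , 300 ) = 0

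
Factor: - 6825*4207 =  - 28712775 = - 3^1*5^2*7^2 *13^1*601^1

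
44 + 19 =63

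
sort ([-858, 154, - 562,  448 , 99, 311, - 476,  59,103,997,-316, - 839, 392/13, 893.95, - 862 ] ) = [ -862, - 858, - 839,-562, - 476, -316, 392/13, 59, 99,103, 154,311 , 448, 893.95,997 ] 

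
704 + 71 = 775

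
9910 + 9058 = 18968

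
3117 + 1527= 4644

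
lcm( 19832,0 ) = 0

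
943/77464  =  41/3368 = 0.01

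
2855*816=2329680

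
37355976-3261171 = 34094805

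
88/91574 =44/45787=0.00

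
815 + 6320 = 7135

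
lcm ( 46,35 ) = 1610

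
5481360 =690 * 7944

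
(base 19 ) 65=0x77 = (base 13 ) 92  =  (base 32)3N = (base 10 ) 119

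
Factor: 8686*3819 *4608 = 152855811072 = 2^10*3^3*19^1*43^1*67^1*101^1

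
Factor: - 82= - 2^1*41^1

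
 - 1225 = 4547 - 5772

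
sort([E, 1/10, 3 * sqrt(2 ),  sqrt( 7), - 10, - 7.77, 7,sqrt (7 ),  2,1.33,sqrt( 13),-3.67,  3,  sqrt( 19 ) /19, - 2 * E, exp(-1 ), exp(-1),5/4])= [ - 10,-7.77, - 2 *E, - 3.67, 1/10,  sqrt(19)/19,exp ( -1), exp( -1), 5/4, 1.33, 2, sqrt(7),sqrt(7), E, 3, sqrt(13 ) , 3*sqrt(2 ), 7]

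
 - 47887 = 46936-94823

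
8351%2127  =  1970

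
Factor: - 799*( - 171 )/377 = 3^2*13^( - 1 )*17^1*19^1*29^( - 1)*47^1 = 136629/377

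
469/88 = 469/88  =  5.33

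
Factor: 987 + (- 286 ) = 701 = 701^1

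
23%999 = 23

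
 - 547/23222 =-1 + 22675/23222 = - 0.02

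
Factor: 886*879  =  2^1* 3^1*293^1*443^1 = 778794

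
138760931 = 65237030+73523901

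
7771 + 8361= 16132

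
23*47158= 1084634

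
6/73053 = 2/24351=0.00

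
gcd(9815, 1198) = 1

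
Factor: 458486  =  2^1*7^1*32749^1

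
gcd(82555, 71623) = 1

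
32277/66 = 10759/22 = 489.05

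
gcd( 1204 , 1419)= 43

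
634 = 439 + 195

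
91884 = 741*124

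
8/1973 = 8/1973 = 0.00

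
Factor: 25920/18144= 2^1*5^1  *  7^( - 1) =10/7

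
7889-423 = 7466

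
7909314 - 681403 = 7227911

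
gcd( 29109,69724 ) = 1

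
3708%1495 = 718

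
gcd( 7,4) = 1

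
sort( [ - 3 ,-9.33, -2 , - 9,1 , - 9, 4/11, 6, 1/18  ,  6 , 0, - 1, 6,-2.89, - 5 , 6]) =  [ - 9.33,-9 , - 9, - 5,-3 ,-2.89, - 2, - 1, 0,1/18,  4/11 , 1,6 , 6, 6, 6 ]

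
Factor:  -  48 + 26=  - 22 = - 2^1*11^1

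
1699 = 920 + 779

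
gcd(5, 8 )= 1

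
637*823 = 524251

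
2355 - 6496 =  - 4141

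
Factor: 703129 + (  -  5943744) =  - 5240615 =- 5^1*1048123^1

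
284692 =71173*4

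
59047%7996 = 3075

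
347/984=347/984 =0.35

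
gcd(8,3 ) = 1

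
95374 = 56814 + 38560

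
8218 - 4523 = 3695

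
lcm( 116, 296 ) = 8584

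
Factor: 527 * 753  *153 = 3^3* 17^2*31^1*251^1  =  60715143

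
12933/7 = 12933/7=1847.57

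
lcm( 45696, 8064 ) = 137088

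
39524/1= 39524 = 39524.00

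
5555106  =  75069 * 74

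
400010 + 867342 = 1267352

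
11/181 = 11/181 = 0.06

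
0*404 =0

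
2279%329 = 305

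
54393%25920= 2553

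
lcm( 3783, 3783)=3783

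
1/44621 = 1/44621 =0.00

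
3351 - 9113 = -5762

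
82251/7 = 82251/7= 11750.14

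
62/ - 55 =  - 62/55  =  - 1.13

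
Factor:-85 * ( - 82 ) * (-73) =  - 2^1 * 5^1  *  17^1 * 41^1 * 73^1 = - 508810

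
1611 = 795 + 816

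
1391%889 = 502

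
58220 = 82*710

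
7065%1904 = 1353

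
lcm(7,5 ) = 35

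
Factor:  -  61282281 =- 3^1*23^1* 157^1*5657^1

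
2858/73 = 39 + 11/73 = 39.15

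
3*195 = 585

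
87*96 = 8352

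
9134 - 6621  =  2513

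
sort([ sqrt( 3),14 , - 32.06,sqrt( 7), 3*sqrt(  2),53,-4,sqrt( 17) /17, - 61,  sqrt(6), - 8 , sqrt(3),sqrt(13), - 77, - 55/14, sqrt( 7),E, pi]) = [ - 77, - 61, - 32.06, - 8, -4, - 55/14, sqrt( 17)/17 , sqrt(3), sqrt( 3), sqrt(6 ), sqrt( 7),sqrt( 7),E,pi,sqrt( 13 ),3*sqrt(2),14 , 53 ]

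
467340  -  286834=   180506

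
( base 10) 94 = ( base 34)2q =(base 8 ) 136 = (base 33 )2S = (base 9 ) 114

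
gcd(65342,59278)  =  2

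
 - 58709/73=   -58709/73 = -804.23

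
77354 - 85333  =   - 7979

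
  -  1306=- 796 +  - 510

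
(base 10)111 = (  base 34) 39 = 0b1101111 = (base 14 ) 7D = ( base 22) 51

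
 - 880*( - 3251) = 2860880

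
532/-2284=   -133/571 = - 0.23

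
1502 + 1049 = 2551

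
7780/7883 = 7780/7883  =  0.99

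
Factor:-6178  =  -2^1 * 3089^1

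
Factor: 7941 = 3^1 * 2647^1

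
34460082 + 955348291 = 989808373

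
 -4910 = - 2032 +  - 2878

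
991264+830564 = 1821828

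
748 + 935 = 1683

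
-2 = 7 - 9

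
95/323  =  5/17 = 0.29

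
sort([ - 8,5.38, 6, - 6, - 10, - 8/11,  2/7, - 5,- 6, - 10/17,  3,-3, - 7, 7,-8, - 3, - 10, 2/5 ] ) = [-10, - 10 ,- 8, - 8, - 7, - 6, - 6,-5, - 3, - 3, - 8/11, - 10/17,2/7,2/5,3, 5.38,6,7]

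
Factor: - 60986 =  - 2^1*30493^1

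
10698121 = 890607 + 9807514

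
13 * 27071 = 351923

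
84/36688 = 21/9172= 0.00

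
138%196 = 138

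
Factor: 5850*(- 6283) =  - 36755550 = -2^1*3^2*5^2* 13^1*61^1  *103^1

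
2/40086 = 1/20043 = 0.00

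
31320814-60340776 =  - 29019962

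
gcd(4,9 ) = 1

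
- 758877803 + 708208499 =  - 50669304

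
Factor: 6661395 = 3^2*5^1 *13^1*59^1*  193^1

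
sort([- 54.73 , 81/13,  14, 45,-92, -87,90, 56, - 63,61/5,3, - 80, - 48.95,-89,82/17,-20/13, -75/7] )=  [ - 92, - 89 , - 87,  -  80 ,  -  63, - 54.73, - 48.95,-75/7, - 20/13,3, 82/17, 81/13,61/5, 14, 45, 56, 90 ]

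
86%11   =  9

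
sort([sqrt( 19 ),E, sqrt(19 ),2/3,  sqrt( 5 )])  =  [ 2/3,sqrt (5), E, sqrt(19 ),sqrt( 19)] 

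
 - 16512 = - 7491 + -9021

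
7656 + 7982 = 15638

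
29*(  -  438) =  - 12702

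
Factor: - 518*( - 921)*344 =164114832 = 2^4*3^1 * 7^1*37^1*43^1*307^1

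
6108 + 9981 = 16089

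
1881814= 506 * 3719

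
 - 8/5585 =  - 8/5585 = - 0.00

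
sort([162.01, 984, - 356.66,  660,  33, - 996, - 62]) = [ - 996,-356.66 , - 62, 33, 162.01,660,  984]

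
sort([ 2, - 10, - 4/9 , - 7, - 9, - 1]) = [ - 10, -9 , - 7, - 1,-4/9,2]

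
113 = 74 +39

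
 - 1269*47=-59643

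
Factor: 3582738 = 2^1*3^3*66347^1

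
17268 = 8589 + 8679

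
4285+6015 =10300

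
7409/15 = 7409/15 = 493.93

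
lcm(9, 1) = 9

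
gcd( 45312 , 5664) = 5664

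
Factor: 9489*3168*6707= 2^5*3^3 * 11^1* 19^1*353^1*3163^1 = 201620146464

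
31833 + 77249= 109082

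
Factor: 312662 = 2^1*7^1*23^1 * 971^1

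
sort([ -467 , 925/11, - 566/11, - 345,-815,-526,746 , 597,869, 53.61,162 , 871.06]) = [ - 815, - 526, - 467, - 345, - 566/11 , 53.61, 925/11, 162, 597,746 , 869, 871.06 ]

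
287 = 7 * 41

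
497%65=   42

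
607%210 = 187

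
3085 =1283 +1802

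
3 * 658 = 1974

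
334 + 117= 451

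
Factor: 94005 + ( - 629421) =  - 535416= - 2^3*3^1*7^1*3187^1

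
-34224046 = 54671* ( - 626 )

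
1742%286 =26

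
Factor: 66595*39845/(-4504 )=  - 2^(-3 )*5^2*13^1*19^1*563^( - 1)*613^1*701^1 = -2653477775/4504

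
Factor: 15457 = 13^1*29^1*41^1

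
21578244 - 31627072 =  - 10048828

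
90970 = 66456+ 24514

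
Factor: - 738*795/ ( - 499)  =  586710/499= 2^1  *3^3*5^1*41^1*53^1*499^( - 1)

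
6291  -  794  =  5497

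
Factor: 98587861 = 283^1*348367^1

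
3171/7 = 453=453.00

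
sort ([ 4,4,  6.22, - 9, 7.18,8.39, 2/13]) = [ - 9,2/13, 4, 4,6.22,7.18, 8.39]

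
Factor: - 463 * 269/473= - 124547/473 = - 11^(-1)* 43^ ( - 1)* 269^1 * 463^1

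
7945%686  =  399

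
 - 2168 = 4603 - 6771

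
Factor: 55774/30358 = 79/43 =43^( - 1 ) * 79^1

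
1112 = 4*278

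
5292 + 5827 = 11119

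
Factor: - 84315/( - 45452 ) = 2^( - 2)*3^1 *5^1*7^1*73^1*1033^( - 1) = 7665/4132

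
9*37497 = 337473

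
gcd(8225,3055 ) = 235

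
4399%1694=1011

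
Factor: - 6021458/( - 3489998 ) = 17^( - 1 )*102647^( - 1) * 3010729^1 = 3010729/1744999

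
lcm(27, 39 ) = 351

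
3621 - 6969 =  - 3348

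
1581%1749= 1581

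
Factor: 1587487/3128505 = 3^( - 1 )*5^( - 1)*11^1*41^( - 1 )*277^1 * 521^1*5087^( - 1 )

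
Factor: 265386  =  2^1*3^1 * 11^1*4021^1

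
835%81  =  25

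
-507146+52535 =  - 454611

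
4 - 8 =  - 4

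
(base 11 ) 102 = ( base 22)5d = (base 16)7B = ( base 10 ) 123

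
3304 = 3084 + 220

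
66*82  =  5412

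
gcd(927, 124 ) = 1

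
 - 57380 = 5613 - 62993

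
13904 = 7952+5952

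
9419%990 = 509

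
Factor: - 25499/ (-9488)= 43/16 =2^(-4)*43^1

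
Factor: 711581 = 13^1*127^1*431^1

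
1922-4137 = -2215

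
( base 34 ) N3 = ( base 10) 785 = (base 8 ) 1421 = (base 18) 27B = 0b1100010001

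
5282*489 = 2582898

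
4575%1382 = 429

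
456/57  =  8 = 8.00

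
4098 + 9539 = 13637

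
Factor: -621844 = - 2^2*155461^1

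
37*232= 8584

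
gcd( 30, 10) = 10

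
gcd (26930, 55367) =1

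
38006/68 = 19003/34 = 558.91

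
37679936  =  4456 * 8456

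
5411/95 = 5411/95 = 56.96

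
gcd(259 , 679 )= 7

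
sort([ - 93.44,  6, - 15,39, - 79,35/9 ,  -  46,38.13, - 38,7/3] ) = [-93.44, - 79 , - 46, - 38, - 15,7/3, 35/9,6, 38.13, 39 ] 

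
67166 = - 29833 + 96999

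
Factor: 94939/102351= 3^( - 1)*13^1*67^1*313^(-1 )  =  871/939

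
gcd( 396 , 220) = 44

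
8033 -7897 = 136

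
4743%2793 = 1950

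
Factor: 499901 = 379^1*1319^1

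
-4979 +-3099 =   -  8078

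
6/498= 1/83 = 0.01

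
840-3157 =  - 2317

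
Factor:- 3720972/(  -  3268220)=3^1*5^(-1)*163411^(-1)*310081^1 = 930243/817055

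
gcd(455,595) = 35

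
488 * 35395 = 17272760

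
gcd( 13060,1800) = 20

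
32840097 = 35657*921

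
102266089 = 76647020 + 25619069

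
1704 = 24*71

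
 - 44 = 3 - 47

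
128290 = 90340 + 37950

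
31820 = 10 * 3182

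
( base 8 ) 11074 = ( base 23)8IM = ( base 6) 33340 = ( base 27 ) 6ao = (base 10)4668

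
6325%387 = 133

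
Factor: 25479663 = 3^1*11^1*599^1*1289^1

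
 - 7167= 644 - 7811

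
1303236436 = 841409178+461827258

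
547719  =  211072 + 336647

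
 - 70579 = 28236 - 98815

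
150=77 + 73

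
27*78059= 2107593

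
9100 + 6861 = 15961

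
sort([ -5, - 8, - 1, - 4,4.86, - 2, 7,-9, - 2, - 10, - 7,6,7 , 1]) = [ - 10, - 9, - 8,-7,-5, - 4, - 2, - 2, - 1, 1,4.86, 6, 7, 7] 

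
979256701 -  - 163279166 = 1142535867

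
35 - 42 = - 7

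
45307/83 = 45307/83 = 545.87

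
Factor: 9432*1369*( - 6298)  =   - 2^4 * 3^2*37^2*47^1*67^1*131^1 = - 81322345584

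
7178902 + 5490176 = 12669078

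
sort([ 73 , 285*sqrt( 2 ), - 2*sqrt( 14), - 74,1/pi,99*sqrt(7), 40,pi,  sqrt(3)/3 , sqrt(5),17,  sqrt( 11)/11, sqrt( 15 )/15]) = [ - 74,  -  2*sqrt ( 14 ),sqrt(15 ) /15,  sqrt(11 )/11, 1/pi,sqrt( 3)/3,  sqrt( 5),  pi,17, 40,73,99*sqrt(7 ), 285*sqrt( 2 )]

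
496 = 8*62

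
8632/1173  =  7 + 421/1173= 7.36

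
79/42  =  79/42=   1.88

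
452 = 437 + 15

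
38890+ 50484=89374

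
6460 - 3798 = 2662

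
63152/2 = 31576 = 31576.00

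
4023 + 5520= 9543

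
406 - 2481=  - 2075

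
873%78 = 15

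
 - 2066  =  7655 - 9721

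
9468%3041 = 345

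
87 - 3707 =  - 3620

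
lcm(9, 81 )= 81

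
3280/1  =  3280 = 3280.00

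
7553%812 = 245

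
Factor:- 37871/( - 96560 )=2^(  -  4 ) * 5^ ( - 1) * 17^ (- 1 )*71^( - 1)*37871^1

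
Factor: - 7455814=- 2^1*137^1 * 27211^1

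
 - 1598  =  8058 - 9656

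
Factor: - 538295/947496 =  - 2^( - 3 ) * 3^( - 1) * 5^1*11^( - 1 )*37^( - 1 ) * 97^ (-1)*199^1*541^1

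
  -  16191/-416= 38+383/416=38.92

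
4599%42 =21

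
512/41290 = 256/20645=0.01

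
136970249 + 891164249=1028134498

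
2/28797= 2/28797 = 0.00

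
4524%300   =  24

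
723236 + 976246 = 1699482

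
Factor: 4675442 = 2^1*17^2 *8089^1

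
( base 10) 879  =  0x36f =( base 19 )285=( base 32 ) RF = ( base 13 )528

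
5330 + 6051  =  11381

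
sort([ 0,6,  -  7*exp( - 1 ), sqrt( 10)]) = [ - 7*exp(-1),0, sqrt(10), 6]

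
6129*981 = 6012549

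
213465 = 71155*3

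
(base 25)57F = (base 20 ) 85F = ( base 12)1b03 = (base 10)3315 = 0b110011110011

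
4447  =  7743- 3296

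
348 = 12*29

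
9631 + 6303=15934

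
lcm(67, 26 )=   1742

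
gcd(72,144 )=72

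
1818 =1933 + -115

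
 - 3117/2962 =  - 2 + 2807/2962 = - 1.05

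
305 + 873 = 1178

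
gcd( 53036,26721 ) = 1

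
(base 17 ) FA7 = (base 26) 6HE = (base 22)972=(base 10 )4512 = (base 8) 10640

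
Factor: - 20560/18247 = -80/71  =  -2^4*5^1*71^(-1)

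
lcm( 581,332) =2324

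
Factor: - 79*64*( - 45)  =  227520 = 2^6 * 3^2 * 5^1 * 79^1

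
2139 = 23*93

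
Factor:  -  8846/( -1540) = 2^( - 1)*5^( - 1 )*7^( - 1)*11^( - 1 )*4423^1  =  4423/770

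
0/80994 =0= 0.00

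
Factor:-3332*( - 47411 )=157973452 = 2^2  *  7^3*13^1 * 17^1*521^1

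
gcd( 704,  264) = 88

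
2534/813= 2534/813 = 3.12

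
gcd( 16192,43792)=368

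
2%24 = 2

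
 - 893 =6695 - 7588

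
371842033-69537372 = 302304661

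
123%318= 123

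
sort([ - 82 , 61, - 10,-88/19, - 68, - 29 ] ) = [ - 82, - 68, - 29,-10, - 88/19, 61 ]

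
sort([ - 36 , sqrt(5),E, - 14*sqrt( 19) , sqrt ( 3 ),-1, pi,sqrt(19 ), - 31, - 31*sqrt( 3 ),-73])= [-73, - 14*sqrt(19 ),-31*sqrt(3 ), - 36 , - 31,-1,  sqrt( 3 ), sqrt(5 ),E, pi,sqrt( 19 )]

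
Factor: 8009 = 8009^1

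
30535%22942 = 7593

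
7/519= 7/519 =0.01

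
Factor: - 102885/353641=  - 3^1*5^1*19^3 * 353641^(  -  1)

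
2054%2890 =2054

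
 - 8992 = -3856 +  - 5136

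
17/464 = 17/464 = 0.04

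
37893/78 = 485+21/26 = 485.81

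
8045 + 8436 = 16481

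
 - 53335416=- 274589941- -221254525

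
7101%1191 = 1146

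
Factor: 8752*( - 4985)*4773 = -208239880560 = - 2^4*3^1*5^1 *37^1*43^1*547^1*997^1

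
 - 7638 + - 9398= - 17036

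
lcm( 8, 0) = 0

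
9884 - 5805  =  4079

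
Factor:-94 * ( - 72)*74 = 500832=2^5*3^2*37^1*47^1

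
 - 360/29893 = -360/29893=-0.01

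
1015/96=10+55/96 = 10.57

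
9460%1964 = 1604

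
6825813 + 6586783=13412596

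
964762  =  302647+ 662115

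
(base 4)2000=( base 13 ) 9b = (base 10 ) 128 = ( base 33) 3t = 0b10000000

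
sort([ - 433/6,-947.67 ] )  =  [ - 947.67, - 433/6] 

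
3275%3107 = 168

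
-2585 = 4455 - 7040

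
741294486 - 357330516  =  383963970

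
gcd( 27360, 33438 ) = 6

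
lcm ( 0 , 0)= 0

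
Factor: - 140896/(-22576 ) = 518/83=2^1*7^1*37^1 * 83^ ( - 1 )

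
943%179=48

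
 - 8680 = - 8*1085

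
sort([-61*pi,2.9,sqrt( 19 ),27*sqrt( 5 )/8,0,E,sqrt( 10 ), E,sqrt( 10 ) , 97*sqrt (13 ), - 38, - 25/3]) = [ -61*pi, - 38, - 25/3,0,E,E , 2.9, sqrt(10),  sqrt(10),sqrt( 19),27*sqrt( 5)/8,  97*sqrt(13 ) ] 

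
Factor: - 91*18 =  - 1638 =- 2^1 * 3^2*7^1*13^1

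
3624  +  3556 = 7180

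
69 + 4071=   4140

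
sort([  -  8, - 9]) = [- 9 ,-8 ] 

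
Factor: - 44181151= - 7^1 * 449^1*14057^1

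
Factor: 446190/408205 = 2^1*3^1*7^( - 1 )*109^( - 1)*139^1 = 834/763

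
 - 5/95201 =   -  5/95201 = -0.00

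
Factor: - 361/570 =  - 19/30 = - 2^( - 1)*3^( - 1 ) * 5^( - 1 )*19^1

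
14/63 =2/9=0.22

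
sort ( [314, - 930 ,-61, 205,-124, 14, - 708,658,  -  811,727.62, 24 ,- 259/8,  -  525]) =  [-930,  -  811, - 708, - 525,  -  124, - 61,  -  259/8,  14,24,205, 314,658,727.62] 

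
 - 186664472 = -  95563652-91100820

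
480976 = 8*60122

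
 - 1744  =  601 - 2345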